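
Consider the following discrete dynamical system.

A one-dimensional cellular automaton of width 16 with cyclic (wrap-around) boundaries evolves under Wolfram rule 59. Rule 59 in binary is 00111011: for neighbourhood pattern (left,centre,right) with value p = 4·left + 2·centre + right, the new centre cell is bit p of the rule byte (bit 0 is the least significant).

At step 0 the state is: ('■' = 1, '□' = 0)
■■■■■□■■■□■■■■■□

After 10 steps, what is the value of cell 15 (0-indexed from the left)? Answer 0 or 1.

1

t=0: ■■■■■□■■■□■■■■■□
t=1: ■□□□□■■□□■■□□□□■
t=2: □■■■■■□■■■□■■■■■
t=3: ■■□□□□■■□□■■□□□□
t=4: ■□■■■■■□■■■□■■■■
t=5: □■■□□□□■■□□■■□□□
t=6: ■■□■■■■■□■■■□■■■
t=7: □□■■□□□□■■□□■■□□
t=8: ■■■□■■■■■□■■■□■■
t=9: □□□■■□□□□■■□□■■□
t=10: ■■■■□■■■■■□■■■□■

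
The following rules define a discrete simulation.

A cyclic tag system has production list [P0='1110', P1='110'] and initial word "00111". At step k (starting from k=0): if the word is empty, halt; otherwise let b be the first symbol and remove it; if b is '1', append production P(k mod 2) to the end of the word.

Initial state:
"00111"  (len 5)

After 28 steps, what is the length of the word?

47

t=0: "00111"  (len 5)
t=1: "0111"  (len 4)
t=2: "111"  (len 3)
t=3: "111110"  (len 6)
t=4: "11110110"  (len 8)
t=5: "11101101110"  (len 11)
t=6: "1101101110110"  (len 13)
t=7: "1011011101101110"  (len 16)
t=8: "011011101101110110"  (len 18)
t=9: "11011101101110110"  (len 17)
t=10: "1011101101110110110"  (len 19)
t=11: "0111011011101101101110"  (len 22)
t=12: "111011011101101101110"  (len 21)
t=13: "110110111011011011101110"  (len 24)
t=14: "10110111011011011101110110"  (len 26)
t=15: "01101110110110111011101101110"  (len 29)
t=16: "1101110110110111011101101110"  (len 28)
t=17: "1011101101101110111011011101110"  (len 31)
t=18: "011101101101110111011011101110110"  (len 33)
t=19: "11101101101110111011011101110110"  (len 32)
t=20: "1101101101110111011011101110110110"  (len 34)
t=21: "1011011011101110110111011101101101110"  (len 37)
t=22: "011011011101110110111011101101101110110"  (len 39)
t=23: "11011011101110110111011101101101110110"  (len 38)
t=24: "1011011101110110111011101101101110110110"  (len 40)
t=25: "0110111011101101110111011011011101101101110"  (len 43)
t=26: "110111011101101110111011011011101101101110"  (len 42)
t=27: "101110111011011101110110110111011011011101110"  (len 45)
t=28: "01110111011011101110110110111011011011101110110"  (len 47)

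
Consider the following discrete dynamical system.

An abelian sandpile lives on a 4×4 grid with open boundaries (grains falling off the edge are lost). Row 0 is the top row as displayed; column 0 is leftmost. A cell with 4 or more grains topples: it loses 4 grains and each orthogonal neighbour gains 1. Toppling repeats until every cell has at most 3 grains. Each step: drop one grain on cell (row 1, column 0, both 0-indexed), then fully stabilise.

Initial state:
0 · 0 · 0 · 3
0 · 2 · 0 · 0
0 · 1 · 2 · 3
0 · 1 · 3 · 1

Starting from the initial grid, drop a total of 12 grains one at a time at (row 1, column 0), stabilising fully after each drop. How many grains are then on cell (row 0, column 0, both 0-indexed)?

0) 0 · 0 · 0 · 3
0 · 2 · 0 · 0
0 · 1 · 2 · 3
0 · 1 · 3 · 1
1) 0 · 0 · 0 · 3
1 · 2 · 0 · 0
0 · 1 · 2 · 3
0 · 1 · 3 · 1
2) 0 · 0 · 0 · 3
2 · 2 · 0 · 0
0 · 1 · 2 · 3
0 · 1 · 3 · 1
3) 0 · 0 · 0 · 3
3 · 2 · 0 · 0
0 · 1 · 2 · 3
0 · 1 · 3 · 1
4) 1 · 0 · 0 · 3
0 · 3 · 0 · 0
1 · 1 · 2 · 3
0 · 1 · 3 · 1
5) 1 · 0 · 0 · 3
1 · 3 · 0 · 0
1 · 1 · 2 · 3
0 · 1 · 3 · 1
6) 1 · 0 · 0 · 3
2 · 3 · 0 · 0
1 · 1 · 2 · 3
0 · 1 · 3 · 1
7) 1 · 0 · 0 · 3
3 · 3 · 0 · 0
1 · 1 · 2 · 3
0 · 1 · 3 · 1
8) 2 · 1 · 0 · 3
1 · 0 · 1 · 0
2 · 2 · 2 · 3
0 · 1 · 3 · 1
9) 2 · 1 · 0 · 3
2 · 0 · 1 · 0
2 · 2 · 2 · 3
0 · 1 · 3 · 1
10) 2 · 1 · 0 · 3
3 · 0 · 1 · 0
2 · 2 · 2 · 3
0 · 1 · 3 · 1
11) 3 · 1 · 0 · 3
0 · 1 · 1 · 0
3 · 2 · 2 · 3
0 · 1 · 3 · 1
12) 3 · 1 · 0 · 3
1 · 1 · 1 · 0
3 · 2 · 2 · 3
0 · 1 · 3 · 1

3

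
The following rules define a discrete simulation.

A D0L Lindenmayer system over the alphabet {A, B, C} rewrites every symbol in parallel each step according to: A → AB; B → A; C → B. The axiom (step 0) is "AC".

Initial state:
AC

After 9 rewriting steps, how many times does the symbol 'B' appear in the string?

47

step 0: AC
step 1: ABB
step 2: ABAA
step 3: ABAABAB
step 4: ABAABABAABA
step 5: ABAABABAABAABABAAB
step 6: ABAABABAABAABABAABABAABAABABA
step 7: ABAABABAABAABABAABABAABAABABAABAABABAABABAABAAB
step 8: ABAABABAABAABABAABABAABAABABAABAABABAABABAABAABABAABABAABAABABAABAABABAABABA
step 9: ABAABABAABAABABAABABAABAABABAABAABABAABABAABAABABAABABAABA…AABABAABABAABAABABAABAABABAABABAABAABABAABABAABAABABAABAAB  (len 123)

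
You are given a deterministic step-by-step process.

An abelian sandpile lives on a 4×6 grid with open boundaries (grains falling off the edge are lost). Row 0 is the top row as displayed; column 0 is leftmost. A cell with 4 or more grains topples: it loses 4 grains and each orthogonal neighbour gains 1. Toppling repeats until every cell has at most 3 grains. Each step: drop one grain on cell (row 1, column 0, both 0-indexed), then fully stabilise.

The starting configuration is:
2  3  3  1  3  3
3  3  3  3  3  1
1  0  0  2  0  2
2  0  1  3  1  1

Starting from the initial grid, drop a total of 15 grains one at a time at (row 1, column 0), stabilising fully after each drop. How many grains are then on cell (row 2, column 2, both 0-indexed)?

1

k=0  2  3  3  1  3  3
3  3  3  3  3  1
1  0  0  2  0  2
2  0  1  3  1  1
k=1  0  2  2  0  2  0
2  2  2  2  1  3
2  1  1  3  1  2
2  0  1  3  1  1
k=2  0  2  2  0  2  0
3  2  2  2  1  3
2  1  1  3  1  2
2  0  1  3  1  1
k=3  1  2  2  0  2  0
0  3  2  2  1  3
3  1  1  3  1  2
2  0  1  3  1  1
k=4  1  2  2  0  2  0
1  3  2  2  1  3
3  1  1  3  1  2
2  0  1  3  1  1
k=5  1  2  2  0  2  0
2  3  2  2  1  3
3  1  1  3  1  2
2  0  1  3  1  1
k=6  1  2  2  0  2  0
3  3  2  2  1  3
3  1  1  3  1  2
2  0  1  3  1  1
k=7  2  3  2  0  2  0
2  0  3  2  1  3
0  3  1  3  1  2
3  0  1  3  1  1
k=8  2  3  2  0  2  0
3  0  3  2  1  3
0  3  1  3  1  2
3  0  1  3  1  1
k=9  3  3  2  0  2  0
0  1  3  2  1  3
1  3  1  3  1  2
3  0  1  3  1  1
k=10  3  3  2  0  2  0
1  1  3  2  1  3
1  3  1  3  1  2
3  0  1  3  1  1
k=11  3  3  2  0  2  0
2  1  3  2  1  3
1  3  1  3  1  2
3  0  1  3  1  1
k=12  3  3  2  0  2  0
3  1  3  2  1  3
1  3  1  3  1  2
3  0  1  3  1  1
k=13  1  0  3  0  2  0
1  3  3  2  1  3
2  3  1  3  1  2
3  0  1  3  1  1
k=14  1  0  3  0  2  0
2  3  3  2  1  3
2  3  1  3  1  2
3  0  1  3  1  1
k=15  1  0  3  0  2  0
3  3  3  2  1  3
2  3  1  3  1  2
3  0  1  3  1  1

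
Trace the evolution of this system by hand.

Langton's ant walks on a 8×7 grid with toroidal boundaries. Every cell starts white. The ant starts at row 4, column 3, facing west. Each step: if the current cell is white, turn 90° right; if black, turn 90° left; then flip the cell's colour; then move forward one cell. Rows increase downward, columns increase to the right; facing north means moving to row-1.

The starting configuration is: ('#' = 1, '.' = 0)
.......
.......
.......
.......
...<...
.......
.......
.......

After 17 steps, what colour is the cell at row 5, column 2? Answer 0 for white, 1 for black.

gen 0: .......
.......
.......
.......
...<...
.......
.......
.......
gen 1: .......
.......
.......
...^...
...#...
.......
.......
.......
gen 2: .......
.......
.......
...#>..
...#...
.......
.......
.......
gen 3: .......
.......
.......
...##..
...#v..
.......
.......
.......
gen 4: .......
.......
.......
...##..
...<#..
.......
.......
.......
gen 5: .......
.......
.......
...##..
....#..
...v...
.......
.......
gen 6: .......
.......
.......
...##..
....#..
..<#...
.......
.......
gen 7: .......
.......
.......
...##..
..^.#..
..##...
.......
.......
gen 8: .......
.......
.......
...##..
..#>#..
..##...
.......
.......
gen 9: .......
.......
.......
...##..
..###..
..#v...
.......
.......
gen 10: .......
.......
.......
...##..
..###..
..#.>..
.......
.......
gen 11: .......
.......
.......
...##..
..###..
..#.#..
....v..
.......
gen 12: .......
.......
.......
...##..
..###..
..#.#..
...<#..
.......
gen 13: .......
.......
.......
...##..
..###..
..#^#..
...##..
.......
gen 14: .......
.......
.......
...##..
..###..
..##>..
...##..
.......
gen 15: .......
.......
.......
...##..
..##^..
..##...
...##..
.......
gen 16: .......
.......
.......
...##..
..#<...
..##...
...##..
.......
gen 17: .......
.......
.......
...##..
..#....
..#v...
...##..
.......

1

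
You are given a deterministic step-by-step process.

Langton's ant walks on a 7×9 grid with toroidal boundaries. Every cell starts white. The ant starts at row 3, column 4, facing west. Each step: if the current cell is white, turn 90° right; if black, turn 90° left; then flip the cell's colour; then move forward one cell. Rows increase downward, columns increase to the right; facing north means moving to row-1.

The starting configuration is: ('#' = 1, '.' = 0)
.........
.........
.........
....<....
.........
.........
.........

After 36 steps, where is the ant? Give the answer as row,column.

3,8

k=0  .........
.........
.........
....<....
.........
.........
.........
k=1  .........
.........
....^....
....#....
.........
.........
.........
k=2  .........
.........
....#>...
....#....
.........
.........
.........
k=3  .........
.........
....##...
....#v...
.........
.........
.........
k=4  .........
.........
....##...
....<#...
.........
.........
.........
k=5  .........
.........
....##...
.....#...
....v....
.........
.........
k=6  .........
.........
....##...
.....#...
...<#....
.........
.........
k=7  .........
.........
....##...
...^.#...
...##....
.........
.........
k=8  .........
.........
....##...
...#>#...
...##....
.........
.........
k=9  .........
.........
....##...
...###...
...#v....
.........
.........
k=10  .........
.........
....##...
...###...
...#.>...
.........
.........
k=11  .........
.........
....##...
...###...
...#.#...
.....v...
.........
k=12  .........
.........
....##...
...###...
...#.#...
....<#...
.........
k=13  .........
.........
....##...
...###...
...#^#...
....##...
.........
k=14  .........
.........
....##...
...###...
...##>...
....##...
.........
k=15  .........
.........
....##...
...##^...
...##....
....##...
.........
k=16  .........
.........
....##...
...#<....
...##....
....##...
.........
k=17  .........
.........
....##...
...#.....
...#v....
....##...
.........
k=18  .........
.........
....##...
...#.....
...#.>...
....##...
.........
k=19  .........
.........
....##...
...#.....
...#.#...
....#v...
.........
k=20  .........
.........
....##...
...#.....
...#.#...
....#.>..
.........
k=21  .........
.........
....##...
...#.....
...#.#...
....#.#..
......v..
k=22  .........
.........
....##...
...#.....
...#.#...
....#.#..
.....<#..
k=23  .........
.........
....##...
...#.....
...#.#...
....#^#..
.....##..
k=24  .........
.........
....##...
...#.....
...#.#...
....##>..
.....##..
k=25  .........
.........
....##...
...#.....
...#.#^..
....##...
.....##..
k=26  .........
.........
....##...
...#.....
...#.##>.
....##...
.....##..
k=27  .........
.........
....##...
...#.....
...#.###.
....##.v.
.....##..
k=28  .........
.........
....##...
...#.....
...#.###.
....##<#.
.....##..
k=29  .........
.........
....##...
...#.....
...#.#^#.
....####.
.....##..
k=30  .........
.........
....##...
...#.....
...#.<.#.
....####.
.....##..
k=31  .........
.........
....##...
...#.....
...#...#.
....#v##.
.....##..
k=32  .........
.........
....##...
...#.....
...#...#.
....#.>#.
.....##..
k=33  .........
.........
....##...
...#.....
...#..^#.
....#..#.
.....##..
k=34  .........
.........
....##...
...#.....
...#..#>.
....#..#.
.....##..
k=35  .........
.........
....##...
...#...^.
...#..#..
....#..#.
.....##..
k=36  .........
.........
....##...
...#...#>
...#..#..
....#..#.
.....##..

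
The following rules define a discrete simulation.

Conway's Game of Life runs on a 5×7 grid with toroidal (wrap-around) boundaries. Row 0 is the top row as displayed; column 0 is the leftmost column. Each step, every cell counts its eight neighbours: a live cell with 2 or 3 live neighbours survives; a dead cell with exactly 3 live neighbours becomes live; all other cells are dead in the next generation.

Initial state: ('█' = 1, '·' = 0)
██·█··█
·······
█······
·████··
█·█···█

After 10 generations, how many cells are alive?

k=0  ██·█··█
·······
█······
·████··
█·█···█
k=1  ·██···█
·█····█
·███···
··██··█
····███
k=2  ·██···█
···█···
·█·█···
██····█
·█··█·█
k=3  ·███·█·
██·█···
·█·····
·█···██
······█
k=4  ·█·██·█
█··██··
·█····█
·····██
·█··█·█
k=5  ·█····█
·█·██·█
····█·█
······█
··███·█
k=6  ·█····█
··███·█
···██·█
█···█·█
··██··█
k=7  ·█··█·█
··█·█·█
··█···█
█·█·█·█
·███··█
k=8  ·█··█·█
·██···█
··█···█
······█
····█·█
k=9  ·███··█
·███··█
·██··██
█·····█
······█
k=10  ·█·█·██
····█·█
···█·█·
·█·····
·██··██

13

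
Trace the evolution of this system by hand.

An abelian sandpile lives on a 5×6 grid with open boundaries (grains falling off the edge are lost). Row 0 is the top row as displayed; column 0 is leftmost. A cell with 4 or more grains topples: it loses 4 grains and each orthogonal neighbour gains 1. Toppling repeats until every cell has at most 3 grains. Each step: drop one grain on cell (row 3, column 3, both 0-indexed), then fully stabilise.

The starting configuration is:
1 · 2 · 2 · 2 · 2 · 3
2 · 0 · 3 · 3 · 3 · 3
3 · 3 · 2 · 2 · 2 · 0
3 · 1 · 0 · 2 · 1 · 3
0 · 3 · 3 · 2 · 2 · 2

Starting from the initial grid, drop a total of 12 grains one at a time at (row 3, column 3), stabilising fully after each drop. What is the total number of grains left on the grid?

gen 0: 1 · 2 · 2 · 2 · 2 · 3
2 · 0 · 3 · 3 · 3 · 3
3 · 3 · 2 · 2 · 2 · 0
3 · 1 · 0 · 2 · 1 · 3
0 · 3 · 3 · 2 · 2 · 2
gen 1: 1 · 2 · 2 · 2 · 2 · 3
2 · 0 · 3 · 3 · 3 · 3
3 · 3 · 2 · 2 · 2 · 0
3 · 1 · 0 · 3 · 1 · 3
0 · 3 · 3 · 2 · 2 · 2
gen 2: 1 · 2 · 2 · 2 · 2 · 3
2 · 0 · 3 · 3 · 3 · 3
3 · 3 · 2 · 3 · 2 · 0
3 · 1 · 1 · 0 · 2 · 3
0 · 3 · 3 · 3 · 2 · 2
gen 3: 1 · 2 · 2 · 2 · 2 · 3
2 · 0 · 3 · 3 · 3 · 3
3 · 3 · 2 · 3 · 2 · 0
3 · 1 · 1 · 1 · 2 · 3
0 · 3 · 3 · 3 · 2 · 2
gen 4: 1 · 2 · 2 · 2 · 2 · 3
2 · 0 · 3 · 3 · 3 · 3
3 · 3 · 2 · 3 · 2 · 0
3 · 1 · 1 · 2 · 2 · 3
0 · 3 · 3 · 3 · 2 · 2
gen 5: 1 · 2 · 2 · 2 · 2 · 3
2 · 0 · 3 · 3 · 3 · 3
3 · 3 · 2 · 3 · 2 · 0
3 · 1 · 1 · 3 · 2 · 3
0 · 3 · 3 · 3 · 2 · 2
gen 6: 1 · 3 · 0 · 2 · 2 · 1
3 · 2 · 3 · 1 · 0 · 2
1 · 2 · 3 · 1 · 3 · 3
1 · 1 · 2 · 1 · 3 · 1
2 · 1 · 2 · 3 · 1 · 0
gen 7: 1 · 3 · 0 · 2 · 2 · 1
3 · 2 · 3 · 1 · 0 · 2
1 · 2 · 3 · 1 · 3 · 3
1 · 1 · 2 · 2 · 3 · 1
2 · 1 · 2 · 3 · 1 · 0
gen 8: 1 · 3 · 0 · 2 · 2 · 1
3 · 2 · 3 · 1 · 0 · 2
1 · 2 · 3 · 1 · 3 · 3
1 · 1 · 2 · 3 · 3 · 1
2 · 1 · 2 · 3 · 1 · 0
gen 9: 1 · 3 · 0 · 2 · 2 · 1
3 · 2 · 3 · 1 · 1 · 3
1 · 2 · 3 · 3 · 1 · 0
1 · 1 · 3 · 2 · 1 · 3
2 · 1 · 3 · 0 · 3 · 0
gen 10: 1 · 3 · 0 · 2 · 2 · 1
3 · 2 · 3 · 1 · 1 · 3
1 · 2 · 3 · 3 · 1 · 0
1 · 1 · 3 · 3 · 1 · 3
2 · 1 · 3 · 0 · 3 · 0
gen 11: 1 · 3 · 1 · 2 · 2 · 1
3 · 3 · 0 · 3 · 1 · 3
1 · 3 · 2 · 1 · 2 · 0
1 · 2 · 2 · 2 · 2 · 3
2 · 2 · 0 · 2 · 3 · 0
gen 12: 1 · 3 · 1 · 2 · 2 · 1
3 · 3 · 0 · 3 · 1 · 3
1 · 3 · 2 · 1 · 2 · 0
1 · 2 · 2 · 3 · 2 · 3
2 · 2 · 0 · 2 · 3 · 0

54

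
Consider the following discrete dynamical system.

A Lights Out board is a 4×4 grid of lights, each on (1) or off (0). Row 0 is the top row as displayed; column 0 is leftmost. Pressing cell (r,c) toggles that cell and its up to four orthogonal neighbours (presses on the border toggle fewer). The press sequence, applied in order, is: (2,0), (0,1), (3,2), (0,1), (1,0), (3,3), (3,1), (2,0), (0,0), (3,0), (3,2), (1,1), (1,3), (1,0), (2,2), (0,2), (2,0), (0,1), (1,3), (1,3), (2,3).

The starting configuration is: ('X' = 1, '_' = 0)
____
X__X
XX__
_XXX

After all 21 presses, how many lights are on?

6

step 0: ____
X__X
XX__
_XXX
step 1: ____
___X
____
XXXX
step 2: XXX_
_X_X
____
XXXX
step 3: XXX_
_X_X
__X_
X___
step 4: ____
___X
__X_
X___
step 5: X___
XX_X
X_X_
X___
step 6: X___
XX_X
X_XX
X_XX
step 7: X___
XX_X
XXXX
_X_X
step 8: X___
_X_X
__XX
XX_X
step 9: _X__
XX_X
__XX
XX_X
step 10: _X__
XX_X
X_XX
___X
step 11: _X__
XX_X
X__X
_XX_
step 12: ____
__XX
XX_X
_XX_
step 13: ___X
____
XX__
_XX_
step 14: X__X
XX__
_X__
_XX_
step 15: X__X
XXX_
__XX
_X__
step 16: XXX_
XX__
__XX
_X__
step 17: XXX_
_X__
XXXX
XX__
step 18: ____
____
XXXX
XX__
step 19: ___X
__XX
XXX_
XX__
step 20: ____
____
XXXX
XX__
step 21: ____
___X
XX__
XX_X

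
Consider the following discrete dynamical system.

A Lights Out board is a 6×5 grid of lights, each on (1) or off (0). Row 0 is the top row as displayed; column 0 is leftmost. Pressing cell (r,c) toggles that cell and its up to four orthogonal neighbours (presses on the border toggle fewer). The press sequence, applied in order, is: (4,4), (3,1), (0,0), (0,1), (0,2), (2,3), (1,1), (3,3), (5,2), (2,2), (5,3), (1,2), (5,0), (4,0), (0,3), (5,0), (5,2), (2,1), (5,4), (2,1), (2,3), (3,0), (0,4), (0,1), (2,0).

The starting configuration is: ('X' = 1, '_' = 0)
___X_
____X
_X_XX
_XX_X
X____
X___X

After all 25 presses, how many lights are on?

[0] ___X_
____X
_X_XX
_XX_X
X____
X___X
[1] ___X_
____X
_X_XX
_XX__
X__XX
X____
[2] ___X_
____X
___XX
X____
XX_XX
X____
[3] XX_X_
X___X
___XX
X____
XX_XX
X____
[4] __XX_
XX__X
___XX
X____
XX_XX
X____
[5] _X___
XXX_X
___XX
X____
XX_XX
X____
[6] _X___
XXXXX
__X__
X__X_
XX_XX
X____
[7] _____
___XX
_XX__
X__X_
XX_XX
X____
[8] _____
___XX
_XXX_
X_X_X
XX__X
X____
[9] _____
___XX
_XXX_
X_X_X
XXX_X
XXXX_
[10] _____
__XXX
_____
X___X
XXX_X
XXXX_
[11] _____
__XXX
_____
X___X
XXXXX
XX__X
[12] __X__
_X__X
__X__
X___X
XXXXX
XX__X
[13] __X__
_X__X
__X__
X___X
_XXXX
____X
[14] __X__
_X__X
__X__
____X
X_XXX
X___X
[15] ___XX
_X_XX
__X__
____X
X_XXX
X___X
[16] ___XX
_X_XX
__X__
____X
__XXX
_X__X
[17] ___XX
_X_XX
__X__
____X
___XX
__XXX
[18] ___XX
___XX
XX___
_X__X
___XX
__XXX
[19] ___XX
___XX
XX___
_X__X
___X_
__X__
[20] ___XX
_X_XX
__X__
____X
___X_
__X__
[21] ___XX
_X__X
___XX
___XX
___X_
__X__
[22] ___XX
_X__X
X__XX
XX_XX
X__X_
__X__
[23] _____
_X___
X__XX
XX_XX
X__X_
__X__
[24] XXX__
_____
X__XX
XX_XX
X__X_
__X__
[25] XXX__
X____
_X_XX
_X_XX
X__X_
__X__

13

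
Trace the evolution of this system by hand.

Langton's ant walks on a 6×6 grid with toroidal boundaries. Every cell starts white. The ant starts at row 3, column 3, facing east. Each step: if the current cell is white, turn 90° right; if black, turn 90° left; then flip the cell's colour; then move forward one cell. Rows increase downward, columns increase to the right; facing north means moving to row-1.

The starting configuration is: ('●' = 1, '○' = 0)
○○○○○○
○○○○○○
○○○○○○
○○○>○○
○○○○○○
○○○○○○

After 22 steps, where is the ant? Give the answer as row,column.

0,2

k=0  ○○○○○○
○○○○○○
○○○○○○
○○○>○○
○○○○○○
○○○○○○
k=1  ○○○○○○
○○○○○○
○○○○○○
○○○●○○
○○○v○○
○○○○○○
k=2  ○○○○○○
○○○○○○
○○○○○○
○○○●○○
○○<●○○
○○○○○○
k=3  ○○○○○○
○○○○○○
○○○○○○
○○^●○○
○○●●○○
○○○○○○
k=4  ○○○○○○
○○○○○○
○○○○○○
○○●>○○
○○●●○○
○○○○○○
k=5  ○○○○○○
○○○○○○
○○○^○○
○○●○○○
○○●●○○
○○○○○○
k=6  ○○○○○○
○○○○○○
○○○●>○
○○●○○○
○○●●○○
○○○○○○
k=7  ○○○○○○
○○○○○○
○○○●●○
○○●○v○
○○●●○○
○○○○○○
k=8  ○○○○○○
○○○○○○
○○○●●○
○○●<●○
○○●●○○
○○○○○○
k=9  ○○○○○○
○○○○○○
○○○^●○
○○●●●○
○○●●○○
○○○○○○
k=10  ○○○○○○
○○○○○○
○○<○●○
○○●●●○
○○●●○○
○○○○○○
k=11  ○○○○○○
○○^○○○
○○●○●○
○○●●●○
○○●●○○
○○○○○○
k=12  ○○○○○○
○○●>○○
○○●○●○
○○●●●○
○○●●○○
○○○○○○
k=13  ○○○○○○
○○●●○○
○○●v●○
○○●●●○
○○●●○○
○○○○○○
k=14  ○○○○○○
○○●●○○
○○<●●○
○○●●●○
○○●●○○
○○○○○○
k=15  ○○○○○○
○○●●○○
○○○●●○
○○v●●○
○○●●○○
○○○○○○
k=16  ○○○○○○
○○●●○○
○○○●●○
○○○>●○
○○●●○○
○○○○○○
k=17  ○○○○○○
○○●●○○
○○○^●○
○○○○●○
○○●●○○
○○○○○○
k=18  ○○○○○○
○○●●○○
○○<○●○
○○○○●○
○○●●○○
○○○○○○
k=19  ○○○○○○
○○^●○○
○○●○●○
○○○○●○
○○●●○○
○○○○○○
k=20  ○○○○○○
○<○●○○
○○●○●○
○○○○●○
○○●●○○
○○○○○○
k=21  ○^○○○○
○●○●○○
○○●○●○
○○○○●○
○○●●○○
○○○○○○
k=22  ○●>○○○
○●○●○○
○○●○●○
○○○○●○
○○●●○○
○○○○○○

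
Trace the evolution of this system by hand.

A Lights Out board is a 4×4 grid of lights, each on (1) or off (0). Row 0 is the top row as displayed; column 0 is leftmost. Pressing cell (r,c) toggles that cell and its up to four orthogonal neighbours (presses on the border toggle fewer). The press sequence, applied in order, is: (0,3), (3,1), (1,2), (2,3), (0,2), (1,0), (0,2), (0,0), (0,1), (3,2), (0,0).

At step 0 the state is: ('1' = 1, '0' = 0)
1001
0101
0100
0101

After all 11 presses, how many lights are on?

gen 0: 1001
0101
0100
0101
gen 1: 1010
0100
0100
0101
gen 2: 1010
0100
0000
1011
gen 3: 1000
0011
0010
1011
gen 4: 1000
0010
0001
1010
gen 5: 1111
0000
0001
1010
gen 6: 0111
1100
1001
1010
gen 7: 0000
1110
1001
1010
gen 8: 1100
0110
1001
1010
gen 9: 0010
0010
1001
1010
gen 10: 0010
0010
1011
1101
gen 11: 1110
1010
1011
1101

11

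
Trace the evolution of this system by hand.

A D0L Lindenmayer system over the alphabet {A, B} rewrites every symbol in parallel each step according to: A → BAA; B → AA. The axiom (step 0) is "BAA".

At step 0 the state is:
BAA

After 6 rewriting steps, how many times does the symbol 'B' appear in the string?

328

0) BAA
1) AABAABAA
2) BAABAAAABAABAAAABAABAA
3) AABAABAAAABAABAABAABAAAABAABAAAABAABAABAABAAAABAABAAAABAABAA
4) BAABAAAABAABAAAABAABAABAABAAAABAABAAAABAABAAAABAABAAAABAAB…BAABAAAABAABAABAABAAAABAABAAAABAABAABAABAAAABAABAAAABAABAA  (len 164)
5) AABAABAAAABAABAABAABAAAABAABAAAABAABAABAABAAAABAABAAAABAAB…BAABAAAABAABAABAABAAAABAABAAAABAABAABAABAAAABAABAAAABAABAA  (len 448)
6) BAABAAAABAABAAAABAABAABAABAAAABAABAAAABAABAAAABAABAAAABAAB…BAABAAAABAABAABAABAAAABAABAAAABAABAABAABAAAABAABAAAABAABAA  (len 1224)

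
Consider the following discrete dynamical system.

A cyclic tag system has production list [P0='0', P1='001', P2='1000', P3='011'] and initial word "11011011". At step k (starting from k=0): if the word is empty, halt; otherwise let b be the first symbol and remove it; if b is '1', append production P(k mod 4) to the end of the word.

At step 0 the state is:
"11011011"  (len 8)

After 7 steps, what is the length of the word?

gen 0: "11011011"  (len 8)
gen 1: "10110110"  (len 8)
gen 2: "0110110001"  (len 10)
gen 3: "110110001"  (len 9)
gen 4: "10110001011"  (len 11)
gen 5: "01100010110"  (len 11)
gen 6: "1100010110"  (len 10)
gen 7: "1000101101000"  (len 13)

13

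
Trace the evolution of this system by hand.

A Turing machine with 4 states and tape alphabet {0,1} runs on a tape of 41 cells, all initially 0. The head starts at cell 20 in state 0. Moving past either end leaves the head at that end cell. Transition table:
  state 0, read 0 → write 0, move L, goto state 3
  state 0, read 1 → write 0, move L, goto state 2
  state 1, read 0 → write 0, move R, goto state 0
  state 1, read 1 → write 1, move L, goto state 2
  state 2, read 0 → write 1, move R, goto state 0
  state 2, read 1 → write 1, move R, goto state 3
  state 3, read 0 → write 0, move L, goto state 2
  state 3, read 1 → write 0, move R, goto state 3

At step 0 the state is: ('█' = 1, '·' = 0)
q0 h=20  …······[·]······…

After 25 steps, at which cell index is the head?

19

[0] q0 h=20  …······[·]······…
[1] q3 h=19  …······[·]······…
[2] q2 h=18  …······[·]······…
[3] q0 h=19  …·····█[·]······…
[4] q3 h=18  …······[█]······…
[5] q3 h=19  …······[·]······…
[6] q2 h=18  …······[·]······…
[7] q0 h=19  …·····█[·]······…
[8] q3 h=18  …······[█]······…
[9] q3 h=19  …······[·]······…
[10] q2 h=18  …······[·]······…
[11] q0 h=19  …·····█[·]······…
[12] q3 h=18  …······[█]······…
[13] q3 h=19  …······[·]······…
[14] q2 h=18  …······[·]······…
[15] q0 h=19  …·····█[·]······…
[16] q3 h=18  …······[█]······…
[17] q3 h=19  …······[·]······…
[18] q2 h=18  …······[·]······…
[19] q0 h=19  …·····█[·]······…
[20] q3 h=18  …······[█]······…
[21] q3 h=19  …······[·]······…
[22] q2 h=18  …······[·]······…
[23] q0 h=19  …·····█[·]······…
[24] q3 h=18  …······[█]······…
[25] q3 h=19  …······[·]······…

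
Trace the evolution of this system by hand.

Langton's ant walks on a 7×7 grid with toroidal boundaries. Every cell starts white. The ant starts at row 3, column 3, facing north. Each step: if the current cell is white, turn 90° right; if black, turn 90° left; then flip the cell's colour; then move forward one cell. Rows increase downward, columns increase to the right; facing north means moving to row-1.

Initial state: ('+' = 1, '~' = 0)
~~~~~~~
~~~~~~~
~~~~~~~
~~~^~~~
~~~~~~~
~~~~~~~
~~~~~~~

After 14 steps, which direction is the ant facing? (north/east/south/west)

[0] ~~~~~~~
~~~~~~~
~~~~~~~
~~~^~~~
~~~~~~~
~~~~~~~
~~~~~~~
[1] ~~~~~~~
~~~~~~~
~~~~~~~
~~~+>~~
~~~~~~~
~~~~~~~
~~~~~~~
[2] ~~~~~~~
~~~~~~~
~~~~~~~
~~~++~~
~~~~v~~
~~~~~~~
~~~~~~~
[3] ~~~~~~~
~~~~~~~
~~~~~~~
~~~++~~
~~~<+~~
~~~~~~~
~~~~~~~
[4] ~~~~~~~
~~~~~~~
~~~~~~~
~~~^+~~
~~~++~~
~~~~~~~
~~~~~~~
[5] ~~~~~~~
~~~~~~~
~~~~~~~
~~<~+~~
~~~++~~
~~~~~~~
~~~~~~~
[6] ~~~~~~~
~~~~~~~
~~^~~~~
~~+~+~~
~~~++~~
~~~~~~~
~~~~~~~
[7] ~~~~~~~
~~~~~~~
~~+>~~~
~~+~+~~
~~~++~~
~~~~~~~
~~~~~~~
[8] ~~~~~~~
~~~~~~~
~~++~~~
~~+v+~~
~~~++~~
~~~~~~~
~~~~~~~
[9] ~~~~~~~
~~~~~~~
~~++~~~
~~<++~~
~~~++~~
~~~~~~~
~~~~~~~
[10] ~~~~~~~
~~~~~~~
~~++~~~
~~~++~~
~~v++~~
~~~~~~~
~~~~~~~
[11] ~~~~~~~
~~~~~~~
~~++~~~
~~~++~~
~<+++~~
~~~~~~~
~~~~~~~
[12] ~~~~~~~
~~~~~~~
~~++~~~
~^~++~~
~++++~~
~~~~~~~
~~~~~~~
[13] ~~~~~~~
~~~~~~~
~~++~~~
~+>++~~
~++++~~
~~~~~~~
~~~~~~~
[14] ~~~~~~~
~~~~~~~
~~++~~~
~++++~~
~+v++~~
~~~~~~~
~~~~~~~

south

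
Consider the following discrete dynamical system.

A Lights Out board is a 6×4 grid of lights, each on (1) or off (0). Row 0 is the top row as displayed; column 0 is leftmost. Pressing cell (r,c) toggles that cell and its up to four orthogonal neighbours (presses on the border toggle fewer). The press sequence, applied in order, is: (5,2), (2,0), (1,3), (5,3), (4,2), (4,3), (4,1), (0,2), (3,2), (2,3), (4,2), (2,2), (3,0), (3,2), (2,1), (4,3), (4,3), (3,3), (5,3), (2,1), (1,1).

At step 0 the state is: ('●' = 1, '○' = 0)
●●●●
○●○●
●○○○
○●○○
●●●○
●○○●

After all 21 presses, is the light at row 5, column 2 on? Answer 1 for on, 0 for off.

gen 0: ●●●●
○●○●
●○○○
○●○○
●●●○
●○○●
gen 1: ●●●●
○●○●
●○○○
○●○○
●●○○
●●●○
gen 2: ●●●●
●●○●
○●○○
●●○○
●●○○
●●●○
gen 3: ●●●○
●●●○
○●○●
●●○○
●●○○
●●●○
gen 4: ●●●○
●●●○
○●○●
●●○○
●●○●
●●○●
gen 5: ●●●○
●●●○
○●○●
●●●○
●○●○
●●●●
gen 6: ●●●○
●●●○
○●○●
●●●●
●○○●
●●●○
gen 7: ●●●○
●●●○
○●○●
●○●●
○●●●
●○●○
gen 8: ●○○●
●●○○
○●○●
●○●●
○●●●
●○●○
gen 9: ●○○●
●●○○
○●●●
●●○○
○●○●
●○●○
gen 10: ●○○●
●●○●
○●○○
●●○●
○●○●
●○●○
gen 11: ●○○●
●●○●
○●○○
●●●●
○○●○
●○○○
gen 12: ●○○●
●●●●
○○●●
●●○●
○○●○
●○○○
gen 13: ●○○●
●●●●
●○●●
○○○●
●○●○
●○○○
gen 14: ●○○●
●●●●
●○○●
○●●○
●○○○
●○○○
gen 15: ●○○●
●○●●
○●●●
○○●○
●○○○
●○○○
gen 16: ●○○●
●○●●
○●●●
○○●●
●○●●
●○○●
gen 17: ●○○●
●○●●
○●●●
○○●○
●○○○
●○○○
gen 18: ●○○●
●○●●
○●●○
○○○●
●○○●
●○○○
gen 19: ●○○●
●○●●
○●●○
○○○●
●○○○
●○●●
gen 20: ●○○●
●●●●
●○○○
○●○●
●○○○
●○●●
gen 21: ●●○●
○○○●
●●○○
○●○●
●○○○
●○●●

1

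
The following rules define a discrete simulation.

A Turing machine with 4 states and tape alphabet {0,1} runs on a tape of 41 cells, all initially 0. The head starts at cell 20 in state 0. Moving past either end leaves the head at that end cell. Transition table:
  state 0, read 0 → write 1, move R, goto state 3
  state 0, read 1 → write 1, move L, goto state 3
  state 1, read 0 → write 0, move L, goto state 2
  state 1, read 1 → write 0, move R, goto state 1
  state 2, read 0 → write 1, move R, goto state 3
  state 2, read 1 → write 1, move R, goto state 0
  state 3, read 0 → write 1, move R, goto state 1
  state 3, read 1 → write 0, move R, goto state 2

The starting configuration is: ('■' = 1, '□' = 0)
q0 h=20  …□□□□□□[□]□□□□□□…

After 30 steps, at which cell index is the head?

36

gen 0: q0 h=20  …□□□□□□[□]□□□□□□…
gen 1: q3 h=21  …□□□□□■[□]□□□□□□…
gen 2: q1 h=22  …□□□□■■[□]□□□□□□…
gen 3: q2 h=21  …□□□□□■[■]□□□□□□…
gen 4: q0 h=22  …□□□□■■[□]□□□□□□…
gen 5: q3 h=23  …□□□■■■[□]□□□□□□…
gen 6: q1 h=24  …□□■■■■[□]□□□□□□…
gen 7: q2 h=23  …□□□■■■[■]□□□□□□…
gen 8: q0 h=24  …□□■■■■[□]□□□□□□…
gen 9: q3 h=25  …□■■■■■[□]□□□□□□…
gen 10: q1 h=26  …■■■■■■[□]□□□□□□…
gen 11: q2 h=25  …□■■■■■[■]□□□□□□…
gen 12: q0 h=26  …■■■■■■[□]□□□□□□…
gen 13: q3 h=27  …■■■■■■[□]□□□□□□…
gen 14: q1 h=28  …■■■■■■[□]□□□□□□…
gen 15: q2 h=27  …■■■■■■[■]□□□□□□…
gen 16: q0 h=28  …■■■■■■[□]□□□□□□…
gen 17: q3 h=29  …■■■■■■[□]□□□□□□…
gen 18: q1 h=30  …■■■■■■[□]□□□□□□…
gen 19: q2 h=29  …■■■■■■[■]□□□□□□…
gen 20: q0 h=30  …■■■■■■[□]□□□□□□…
gen 21: q3 h=31  …■■■■■■[□]□□□□□□…
gen 22: q1 h=32  …■■■■■■[□]□□□□□□…
gen 23: q2 h=31  …■■■■■■[■]□□□□□□…
gen 24: q0 h=32  …■■■■■■[□]□□□□□□…
gen 25: q3 h=33  …■■■■■■[□]□□□□□□…
gen 26: q1 h=34  …■■■■■■[□]□□□□□□|
gen 27: q2 h=33  …■■■■■■[■]□□□□□□…
gen 28: q0 h=34  …■■■■■■[□]□□□□□□|
gen 29: q3 h=35  …■■■■■■[□]□□□□□|
gen 30: q1 h=36  …■■■■■■[□]□□□□|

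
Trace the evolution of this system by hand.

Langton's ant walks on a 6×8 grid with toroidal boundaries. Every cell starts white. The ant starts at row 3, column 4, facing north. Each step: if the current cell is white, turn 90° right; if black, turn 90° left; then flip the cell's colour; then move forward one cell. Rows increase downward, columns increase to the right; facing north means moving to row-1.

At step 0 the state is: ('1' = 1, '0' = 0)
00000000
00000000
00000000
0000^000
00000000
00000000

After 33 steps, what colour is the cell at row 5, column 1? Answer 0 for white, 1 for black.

1

step 0: 00000000
00000000
00000000
0000^000
00000000
00000000
step 1: 00000000
00000000
00000000
00001>00
00000000
00000000
step 2: 00000000
00000000
00000000
00001100
00000v00
00000000
step 3: 00000000
00000000
00000000
00001100
0000<100
00000000
step 4: 00000000
00000000
00000000
0000^100
00001100
00000000
step 5: 00000000
00000000
00000000
000<0100
00001100
00000000
step 6: 00000000
00000000
000^0000
00010100
00001100
00000000
step 7: 00000000
00000000
0001>000
00010100
00001100
00000000
step 8: 00000000
00000000
00011000
0001v100
00001100
00000000
step 9: 00000000
00000000
00011000
000<1100
00001100
00000000
step 10: 00000000
00000000
00011000
00001100
000v1100
00000000
step 11: 00000000
00000000
00011000
00001100
00<11100
00000000
step 12: 00000000
00000000
00011000
00^01100
00111100
00000000
step 13: 00000000
00000000
00011000
001>1100
00111100
00000000
step 14: 00000000
00000000
00011000
00111100
001v1100
00000000
step 15: 00000000
00000000
00011000
00111100
0010>100
00000000
step 16: 00000000
00000000
00011000
0011^100
00100100
00000000
step 17: 00000000
00000000
00011000
001<0100
00100100
00000000
step 18: 00000000
00000000
00011000
00100100
001v0100
00000000
step 19: 00000000
00000000
00011000
00100100
00<10100
00000000
step 20: 00000000
00000000
00011000
00100100
00010100
00v00000
step 21: 00000000
00000000
00011000
00100100
00010100
0<100000
step 22: 00000000
00000000
00011000
00100100
0^010100
01100000
step 23: 00000000
00000000
00011000
00100100
01>10100
01100000
step 24: 00000000
00000000
00011000
00100100
01110100
01v00000
step 25: 00000000
00000000
00011000
00100100
01110100
010>0000
step 26: 000v0000
00000000
00011000
00100100
01110100
01010000
step 27: 00<10000
00000000
00011000
00100100
01110100
01010000
step 28: 00110000
00000000
00011000
00100100
01110100
01^10000
step 29: 00110000
00000000
00011000
00100100
01110100
011>0000
step 30: 00110000
00000000
00011000
00100100
011^0100
01100000
step 31: 00110000
00000000
00011000
00100100
01<00100
01100000
step 32: 00110000
00000000
00011000
00100100
01000100
01v00000
step 33: 00110000
00000000
00011000
00100100
01000100
010>0000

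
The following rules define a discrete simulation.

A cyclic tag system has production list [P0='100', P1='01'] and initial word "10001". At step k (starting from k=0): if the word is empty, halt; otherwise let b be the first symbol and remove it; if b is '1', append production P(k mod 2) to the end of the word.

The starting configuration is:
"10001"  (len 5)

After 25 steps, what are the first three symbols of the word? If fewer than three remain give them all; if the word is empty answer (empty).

000

[0] "10001"  (len 5)
[1] "0001100"  (len 7)
[2] "001100"  (len 6)
[3] "01100"  (len 5)
[4] "1100"  (len 4)
[5] "100100"  (len 6)
[6] "0010001"  (len 7)
[7] "010001"  (len 6)
[8] "10001"  (len 5)
[9] "0001100"  (len 7)
[10] "001100"  (len 6)
[11] "01100"  (len 5)
[12] "1100"  (len 4)
[13] "100100"  (len 6)
[14] "0010001"  (len 7)
[15] "010001"  (len 6)
[16] "10001"  (len 5)
[17] "0001100"  (len 7)
[18] "001100"  (len 6)
[19] "01100"  (len 5)
[20] "1100"  (len 4)
[21] "100100"  (len 6)
[22] "0010001"  (len 7)
[23] "010001"  (len 6)
[24] "10001"  (len 5)
[25] "0001100"  (len 7)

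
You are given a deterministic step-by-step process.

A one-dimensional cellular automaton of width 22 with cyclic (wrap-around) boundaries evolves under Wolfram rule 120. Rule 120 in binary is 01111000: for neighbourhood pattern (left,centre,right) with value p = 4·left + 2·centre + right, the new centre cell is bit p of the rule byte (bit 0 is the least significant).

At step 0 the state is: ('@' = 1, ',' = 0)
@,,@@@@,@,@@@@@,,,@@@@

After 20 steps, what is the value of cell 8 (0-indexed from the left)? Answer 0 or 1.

0

gen 0: @,,@@@@,@,@@@@@,,,@@@@
gen 1: @@,@,,@@,@@,,,@@,,@,,,
gen 2: @@@,@,@@@@@@,,@@@,,@,,
gen 3: @,@@,@@,,,,@@,@,@@,,@,
gen 4: ,@@@@@@@,,,@@@,@@@@,,@
gen 5: @@,,,,,@@,,@,@@@,,@@,,
gen 6: @@@,,,,@@@,,@@,@@,@@@,
gen 7: @,@@,,,@,@@,@@@@@@@,@@
gen 8: @@@@@,,,@@@@@,,,,,@@@,
gen 9: @,,,@@,,@,,,@@,,,,@,@@
gen 10: @@,,@@@,,@,,@@@,,,,@@,
gen 11: @@@,@,@@,,@,@,@@,,,@@@
gen 12: ,,@@,@@@@,,@,@@@@,,@,,
gen 13: ,,@@@@,,@@,,@@,,@@,,@,
gen 14: ,,@,,@@,@@@,@@@,@@@,,@
gen 15: @,,@,@@@@,@@@,@@@,@@,,
gen 16: ,@,,@@,,@@@,@@@,@@@@@,
gen 17: ,,@,@@@,@,@@@,@@@,,,@@
gen 18: @,,@@,@@,@@,@@@,@@,,@@
gen 19: @@,@@@@@@@@@@,@@@@@,@,
gen 20: @@@@,,,,,,,,@@@,,,@@,@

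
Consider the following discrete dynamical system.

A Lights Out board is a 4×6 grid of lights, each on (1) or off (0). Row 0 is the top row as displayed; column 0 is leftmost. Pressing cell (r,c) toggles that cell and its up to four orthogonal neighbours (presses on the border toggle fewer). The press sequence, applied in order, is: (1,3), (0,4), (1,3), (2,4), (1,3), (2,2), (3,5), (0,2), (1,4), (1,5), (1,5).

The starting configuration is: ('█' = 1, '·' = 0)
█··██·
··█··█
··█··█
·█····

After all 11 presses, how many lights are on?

11

step 0: █··██·
··█··█
··█··█
·█····
step 1: █···█·
···███
··██·█
·█····
step 2: █··█·█
···█·█
··██·█
·█····
step 3: █····█
··█·██
··█··█
·█····
step 4: █····█
··█··█
··███·
·█··█·
step 5: █··█·█
···███
··█·█·
·█··█·
step 6: █··█·█
··████
·█·██·
·██·█·
step 7: █··█·█
··████
·█·███
·██··█
step 8: ███··█
···███
·█·███
·██··█
step 9: ███·██
······
·█·█·█
·██··█
step 10: ███·█·
····██
·█·█··
·██··█
step 11: ███·██
······
·█·█·█
·██··█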